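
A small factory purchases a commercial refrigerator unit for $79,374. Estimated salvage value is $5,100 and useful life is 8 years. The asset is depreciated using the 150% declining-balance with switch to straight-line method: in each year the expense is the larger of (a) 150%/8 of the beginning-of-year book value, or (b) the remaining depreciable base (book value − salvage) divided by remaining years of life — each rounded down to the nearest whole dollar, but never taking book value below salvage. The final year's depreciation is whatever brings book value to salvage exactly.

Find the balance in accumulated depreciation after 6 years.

Depreciable base = $79,374 − $5,100 = $74,274.
Year 1: DB = ⌊$79,374 × 150%/8⌋ = $14,882; SL = ⌊$74,274/8⌋ = $9,284 → take DB $14,882. Book value $64,492.
Year 2: DB = ⌊$64,492 × 150%/8⌋ = $12,092; SL = ⌊$59,392/7⌋ = $8,484 → take DB $12,092. Book value $52,400.
Year 3: DB = ⌊$52,400 × 150%/8⌋ = $9,825; SL = ⌊$47,300/6⌋ = $7,883 → take DB $9,825. Book value $42,575.
Year 4: DB = ⌊$42,575 × 150%/8⌋ = $7,982; SL = ⌊$37,475/5⌋ = $7,495 → take DB $7,982. Book value $34,593.
Year 5: DB = ⌊$34,593 × 150%/8⌋ = $6,486; SL = ⌊$29,493/4⌋ = $7,373 → take SL $7,373. Book value $27,220.
Year 6: DB = ⌊$27,220 × 150%/8⌋ = $5,103; SL = ⌊$22,120/3⌋ = $7,373 → take SL $7,373. Book value $19,847.
Accumulated through year 6 = $79,374 − $19,847 = $59,527.

$59,527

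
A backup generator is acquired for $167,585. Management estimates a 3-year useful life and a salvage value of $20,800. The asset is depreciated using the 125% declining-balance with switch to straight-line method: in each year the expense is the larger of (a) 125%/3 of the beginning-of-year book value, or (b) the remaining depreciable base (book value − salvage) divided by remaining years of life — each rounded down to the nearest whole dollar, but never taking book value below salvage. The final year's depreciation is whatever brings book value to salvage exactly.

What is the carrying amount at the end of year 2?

$57,026

Depreciable base = $167,585 − $20,800 = $146,785.
Year 1: DB = ⌊$167,585 × 125%/3⌋ = $69,827; SL = ⌊$146,785/3⌋ = $48,928 → take DB $69,827. Book value $97,758.
Year 2: DB = ⌊$97,758 × 125%/3⌋ = $40,732; SL = ⌊$76,958/2⌋ = $38,479 → take DB $40,732. Book value $57,026.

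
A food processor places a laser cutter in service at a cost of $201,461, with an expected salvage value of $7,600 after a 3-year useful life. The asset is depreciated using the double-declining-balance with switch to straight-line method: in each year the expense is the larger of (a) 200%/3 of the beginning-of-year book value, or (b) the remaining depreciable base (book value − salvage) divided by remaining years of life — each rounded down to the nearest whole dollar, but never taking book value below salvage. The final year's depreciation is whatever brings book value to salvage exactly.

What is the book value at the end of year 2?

Depreciable base = $201,461 − $7,600 = $193,861.
Year 1: DB = ⌊$201,461 × 200%/3⌋ = $134,307; SL = ⌊$193,861/3⌋ = $64,620 → take DB $134,307. Book value $67,154.
Year 2: DB = ⌊$67,154 × 200%/3⌋ = $44,769; SL = ⌊$59,554/2⌋ = $29,777 → take DB $44,769. Book value $22,385.

$22,385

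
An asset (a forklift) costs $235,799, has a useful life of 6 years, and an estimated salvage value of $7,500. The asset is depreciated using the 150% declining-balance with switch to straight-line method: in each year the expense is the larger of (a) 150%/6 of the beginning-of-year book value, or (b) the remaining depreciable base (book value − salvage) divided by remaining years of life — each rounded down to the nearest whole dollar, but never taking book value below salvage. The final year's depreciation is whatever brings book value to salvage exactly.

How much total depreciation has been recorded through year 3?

Depreciable base = $235,799 − $7,500 = $228,299.
Year 1: DB = ⌊$235,799 × 150%/6⌋ = $58,949; SL = ⌊$228,299/6⌋ = $38,049 → take DB $58,949. Book value $176,850.
Year 2: DB = ⌊$176,850 × 150%/6⌋ = $44,212; SL = ⌊$169,350/5⌋ = $33,870 → take DB $44,212. Book value $132,638.
Year 3: DB = ⌊$132,638 × 150%/6⌋ = $33,159; SL = ⌊$125,138/4⌋ = $31,284 → take DB $33,159. Book value $99,479.
Accumulated through year 3 = $235,799 − $99,479 = $136,320.

$136,320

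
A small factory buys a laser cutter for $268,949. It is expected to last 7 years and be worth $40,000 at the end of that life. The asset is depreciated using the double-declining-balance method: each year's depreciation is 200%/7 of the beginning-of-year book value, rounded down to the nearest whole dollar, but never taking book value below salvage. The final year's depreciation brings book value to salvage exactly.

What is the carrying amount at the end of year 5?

$50,008

Depreciable base = $268,949 − $40,000 = $228,949.
Year 1: ⌊$268,949 × 200%/7⌋ = $76,842. Book value $192,107.
Year 2: ⌊$192,107 × 200%/7⌋ = $54,887. Book value $137,220.
Year 3: ⌊$137,220 × 200%/7⌋ = $39,205. Book value $98,015.
Year 4: ⌊$98,015 × 200%/7⌋ = $28,004. Book value $70,011.
Year 5: ⌊$70,011 × 200%/7⌋ = $20,003. Book value $50,008.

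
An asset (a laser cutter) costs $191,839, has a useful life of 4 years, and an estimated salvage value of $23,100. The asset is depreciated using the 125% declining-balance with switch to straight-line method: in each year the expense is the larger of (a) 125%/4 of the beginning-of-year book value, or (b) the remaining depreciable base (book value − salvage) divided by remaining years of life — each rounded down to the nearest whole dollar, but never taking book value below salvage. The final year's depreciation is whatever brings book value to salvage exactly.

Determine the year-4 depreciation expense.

$33,788

Depreciable base = $191,839 − $23,100 = $168,739.
Year 1: DB = ⌊$191,839 × 125%/4⌋ = $59,949; SL = ⌊$168,739/4⌋ = $42,184 → take DB $59,949. Book value $131,890.
Year 2: DB = ⌊$131,890 × 125%/4⌋ = $41,215; SL = ⌊$108,790/3⌋ = $36,263 → take DB $41,215. Book value $90,675.
Year 3: DB = ⌊$90,675 × 125%/4⌋ = $28,335; SL = ⌊$67,575/2⌋ = $33,787 → take SL $33,787. Book value $56,888.
Year 4 (final): $56,888 − $23,100 = $33,788. Book value $23,100.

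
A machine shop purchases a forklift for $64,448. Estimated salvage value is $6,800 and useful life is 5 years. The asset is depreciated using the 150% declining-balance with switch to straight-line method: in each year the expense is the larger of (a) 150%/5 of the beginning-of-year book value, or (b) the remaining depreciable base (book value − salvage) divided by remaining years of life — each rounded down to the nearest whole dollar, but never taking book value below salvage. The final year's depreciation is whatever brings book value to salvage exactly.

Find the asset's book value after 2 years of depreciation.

$31,580

Depreciable base = $64,448 − $6,800 = $57,648.
Year 1: DB = ⌊$64,448 × 150%/5⌋ = $19,334; SL = ⌊$57,648/5⌋ = $11,529 → take DB $19,334. Book value $45,114.
Year 2: DB = ⌊$45,114 × 150%/5⌋ = $13,534; SL = ⌊$38,314/4⌋ = $9,578 → take DB $13,534. Book value $31,580.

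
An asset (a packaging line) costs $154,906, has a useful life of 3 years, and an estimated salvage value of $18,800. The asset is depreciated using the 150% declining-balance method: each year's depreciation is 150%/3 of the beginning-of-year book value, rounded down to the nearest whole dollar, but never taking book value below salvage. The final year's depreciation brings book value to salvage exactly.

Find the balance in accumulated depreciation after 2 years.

Depreciable base = $154,906 − $18,800 = $136,106.
Year 1: ⌊$154,906 × 150%/3⌋ = $77,453. Book value $77,453.
Year 2: ⌊$77,453 × 150%/3⌋ = $38,726. Book value $38,727.
Accumulated through year 2 = $154,906 − $38,727 = $116,179.

$116,179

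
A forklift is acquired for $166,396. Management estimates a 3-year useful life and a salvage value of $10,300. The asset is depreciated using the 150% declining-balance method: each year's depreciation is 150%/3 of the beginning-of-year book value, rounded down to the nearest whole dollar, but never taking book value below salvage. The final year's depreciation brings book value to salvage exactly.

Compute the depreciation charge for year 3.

$31,299

Depreciable base = $166,396 − $10,300 = $156,096.
Year 1: ⌊$166,396 × 150%/3⌋ = $83,198. Book value $83,198.
Year 2: ⌊$83,198 × 150%/3⌋ = $41,599. Book value $41,599.
Year 3 (final): $41,599 − $10,300 = $31,299. Book value $10,300.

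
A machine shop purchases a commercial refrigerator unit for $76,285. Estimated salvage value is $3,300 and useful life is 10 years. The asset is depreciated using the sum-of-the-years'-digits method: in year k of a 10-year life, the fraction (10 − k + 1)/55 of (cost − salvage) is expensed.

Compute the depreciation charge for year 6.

$6,635

Depreciable base = $76,285 − $3,300 = $72,985.
Sum of the years' digits = 10+9+8+7+6+5+4+3+2+1 = 55.
Year 1: $72,985 × 10/55 = $13,270. Book value $63,015.
Year 2: $72,985 × 9/55 = $11,943. Book value $51,072.
Year 3: $72,985 × 8/55 = $10,616. Book value $40,456.
Year 4: $72,985 × 7/55 = $9,289. Book value $31,167.
Year 5: $72,985 × 6/55 = $7,962. Book value $23,205.
Year 6: $72,985 × 5/55 = $6,635. Book value $16,570.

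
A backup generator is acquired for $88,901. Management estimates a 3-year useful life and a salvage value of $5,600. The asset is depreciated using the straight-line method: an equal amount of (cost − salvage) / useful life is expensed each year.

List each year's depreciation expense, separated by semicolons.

Depreciable base = $88,901 − $5,600 = $83,301.
Annual expense = $83,301 / 3 = $27,767.
End of year 1: book value $61,134.
End of year 2: book value $33,367.
End of year 3: book value $5,600.

$27,767; $27,767; $27,767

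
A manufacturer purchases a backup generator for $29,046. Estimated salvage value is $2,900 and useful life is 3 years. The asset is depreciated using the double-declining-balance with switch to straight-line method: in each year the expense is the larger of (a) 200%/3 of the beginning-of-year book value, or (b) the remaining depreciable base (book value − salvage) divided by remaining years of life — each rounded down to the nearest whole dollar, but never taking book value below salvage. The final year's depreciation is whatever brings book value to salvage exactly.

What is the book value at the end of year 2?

$3,228

Depreciable base = $29,046 − $2,900 = $26,146.
Year 1: DB = ⌊$29,046 × 200%/3⌋ = $19,364; SL = ⌊$26,146/3⌋ = $8,715 → take DB $19,364. Book value $9,682.
Year 2: DB = ⌊$9,682 × 200%/3⌋ = $6,454; SL = ⌊$6,782/2⌋ = $3,391 → take DB $6,454. Book value $3,228.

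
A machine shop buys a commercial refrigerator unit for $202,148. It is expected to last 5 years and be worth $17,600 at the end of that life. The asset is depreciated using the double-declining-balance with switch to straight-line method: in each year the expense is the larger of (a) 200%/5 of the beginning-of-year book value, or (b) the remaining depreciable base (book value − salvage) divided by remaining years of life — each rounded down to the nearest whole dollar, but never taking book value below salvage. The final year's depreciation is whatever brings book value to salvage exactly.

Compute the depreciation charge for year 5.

$8,599

Depreciable base = $202,148 − $17,600 = $184,548.
Year 1: DB = ⌊$202,148 × 200%/5⌋ = $80,859; SL = ⌊$184,548/5⌋ = $36,909 → take DB $80,859. Book value $121,289.
Year 2: DB = ⌊$121,289 × 200%/5⌋ = $48,515; SL = ⌊$103,689/4⌋ = $25,922 → take DB $48,515. Book value $72,774.
Year 3: DB = ⌊$72,774 × 200%/5⌋ = $29,109; SL = ⌊$55,174/3⌋ = $18,391 → take DB $29,109. Book value $43,665.
Year 4: DB = ⌊$43,665 × 200%/5⌋ = $17,466; SL = ⌊$26,065/2⌋ = $13,032 → take DB $17,466. Book value $26,199.
Year 5 (final): $26,199 − $17,600 = $8,599. Book value $17,600.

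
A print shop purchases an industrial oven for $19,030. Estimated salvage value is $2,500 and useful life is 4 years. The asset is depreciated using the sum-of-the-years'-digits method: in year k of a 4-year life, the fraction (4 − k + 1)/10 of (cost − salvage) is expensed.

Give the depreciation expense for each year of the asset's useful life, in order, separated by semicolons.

$6,612; $4,959; $3,306; $1,653

Depreciable base = $19,030 − $2,500 = $16,530.
Sum of the years' digits = 4+3+2+1 = 10.
Year 1: $16,530 × 4/10 = $6,612. Book value $12,418.
Year 2: $16,530 × 3/10 = $4,959. Book value $7,459.
Year 3: $16,530 × 2/10 = $3,306. Book value $4,153.
Year 4: $16,530 × 1/10 = $1,653. Book value $2,500.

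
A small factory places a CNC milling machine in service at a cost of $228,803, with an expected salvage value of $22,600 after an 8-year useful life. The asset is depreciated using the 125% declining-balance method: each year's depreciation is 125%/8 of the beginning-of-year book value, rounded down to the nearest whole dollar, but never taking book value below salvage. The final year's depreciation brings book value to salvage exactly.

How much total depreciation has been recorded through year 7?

Depreciable base = $228,803 − $22,600 = $206,203.
Year 1: ⌊$228,803 × 125%/8⌋ = $35,750. Book value $193,053.
Year 2: ⌊$193,053 × 125%/8⌋ = $30,164. Book value $162,889.
Year 3: ⌊$162,889 × 125%/8⌋ = $25,451. Book value $137,438.
Year 4: ⌊$137,438 × 125%/8⌋ = $21,474. Book value $115,964.
Year 5: ⌊$115,964 × 125%/8⌋ = $18,119. Book value $97,845.
Year 6: ⌊$97,845 × 125%/8⌋ = $15,288. Book value $82,557.
Year 7: ⌊$82,557 × 125%/8⌋ = $12,899. Book value $69,658.
Accumulated through year 7 = $228,803 − $69,658 = $159,145.

$159,145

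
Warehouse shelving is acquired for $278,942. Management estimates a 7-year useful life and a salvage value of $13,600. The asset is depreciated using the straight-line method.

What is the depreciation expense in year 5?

$37,906

Depreciable base = $278,942 − $13,600 = $265,342.
Annual expense = $265,342 / 7 = $37,906.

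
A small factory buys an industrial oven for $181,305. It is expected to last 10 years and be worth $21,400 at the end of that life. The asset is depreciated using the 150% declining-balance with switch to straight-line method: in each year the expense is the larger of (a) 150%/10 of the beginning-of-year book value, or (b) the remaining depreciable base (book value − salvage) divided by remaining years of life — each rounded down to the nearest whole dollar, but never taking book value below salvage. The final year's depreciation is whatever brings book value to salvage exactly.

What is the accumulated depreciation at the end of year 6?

$112,924

Depreciable base = $181,305 − $21,400 = $159,905.
Year 1: DB = ⌊$181,305 × 150%/10⌋ = $27,195; SL = ⌊$159,905/10⌋ = $15,990 → take DB $27,195. Book value $154,110.
Year 2: DB = ⌊$154,110 × 150%/10⌋ = $23,116; SL = ⌊$132,710/9⌋ = $14,745 → take DB $23,116. Book value $130,994.
Year 3: DB = ⌊$130,994 × 150%/10⌋ = $19,649; SL = ⌊$109,594/8⌋ = $13,699 → take DB $19,649. Book value $111,345.
Year 4: DB = ⌊$111,345 × 150%/10⌋ = $16,701; SL = ⌊$89,945/7⌋ = $12,849 → take DB $16,701. Book value $94,644.
Year 5: DB = ⌊$94,644 × 150%/10⌋ = $14,196; SL = ⌊$73,244/6⌋ = $12,207 → take DB $14,196. Book value $80,448.
Year 6: DB = ⌊$80,448 × 150%/10⌋ = $12,067; SL = ⌊$59,048/5⌋ = $11,809 → take DB $12,067. Book value $68,381.
Accumulated through year 6 = $181,305 − $68,381 = $112,924.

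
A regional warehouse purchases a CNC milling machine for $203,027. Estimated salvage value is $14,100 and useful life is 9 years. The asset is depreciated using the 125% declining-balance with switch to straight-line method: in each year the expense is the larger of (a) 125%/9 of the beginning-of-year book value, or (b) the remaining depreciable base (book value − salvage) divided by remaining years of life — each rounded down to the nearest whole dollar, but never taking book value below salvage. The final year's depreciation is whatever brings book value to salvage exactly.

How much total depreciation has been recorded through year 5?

$111,900

Depreciable base = $203,027 − $14,100 = $188,927.
Year 1: DB = ⌊$203,027 × 125%/9⌋ = $28,198; SL = ⌊$188,927/9⌋ = $20,991 → take DB $28,198. Book value $174,829.
Year 2: DB = ⌊$174,829 × 125%/9⌋ = $24,281; SL = ⌊$160,729/8⌋ = $20,091 → take DB $24,281. Book value $150,548.
Year 3: DB = ⌊$150,548 × 125%/9⌋ = $20,909; SL = ⌊$136,448/7⌋ = $19,492 → take DB $20,909. Book value $129,639.
Year 4: DB = ⌊$129,639 × 125%/9⌋ = $18,005; SL = ⌊$115,539/6⌋ = $19,256 → take SL $19,256. Book value $110,383.
Year 5: DB = ⌊$110,383 × 125%/9⌋ = $15,330; SL = ⌊$96,283/5⌋ = $19,256 → take SL $19,256. Book value $91,127.
Accumulated through year 5 = $203,027 − $91,127 = $111,900.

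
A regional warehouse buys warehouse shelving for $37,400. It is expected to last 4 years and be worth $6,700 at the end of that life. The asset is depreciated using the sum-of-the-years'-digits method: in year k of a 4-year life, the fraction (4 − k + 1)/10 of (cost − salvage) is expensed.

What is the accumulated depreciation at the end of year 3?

Depreciable base = $37,400 − $6,700 = $30,700.
Sum of the years' digits = 4+3+2+1 = 10.
Year 1: $30,700 × 4/10 = $12,280. Book value $25,120.
Year 2: $30,700 × 3/10 = $9,210. Book value $15,910.
Year 3: $30,700 × 2/10 = $6,140. Book value $9,770.
Accumulated through year 3 = $37,400 − $9,770 = $27,630.

$27,630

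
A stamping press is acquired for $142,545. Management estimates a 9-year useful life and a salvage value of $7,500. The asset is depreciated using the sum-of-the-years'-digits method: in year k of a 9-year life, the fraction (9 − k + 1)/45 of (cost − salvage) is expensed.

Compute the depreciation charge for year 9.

Depreciable base = $142,545 − $7,500 = $135,045.
Sum of the years' digits = 9+8+7+6+5+4+3+2+1 = 45.
Year 1: $135,045 × 9/45 = $27,009. Book value $115,536.
Year 2: $135,045 × 8/45 = $24,008. Book value $91,528.
Year 3: $135,045 × 7/45 = $21,007. Book value $70,521.
Year 4: $135,045 × 6/45 = $18,006. Book value $52,515.
Year 5: $135,045 × 5/45 = $15,005. Book value $37,510.
Year 6: $135,045 × 4/45 = $12,004. Book value $25,506.
Year 7: $135,045 × 3/45 = $9,003. Book value $16,503.
Year 8: $135,045 × 2/45 = $6,002. Book value $10,501.
Year 9: $135,045 × 1/45 = $3,001. Book value $7,500.

$3,001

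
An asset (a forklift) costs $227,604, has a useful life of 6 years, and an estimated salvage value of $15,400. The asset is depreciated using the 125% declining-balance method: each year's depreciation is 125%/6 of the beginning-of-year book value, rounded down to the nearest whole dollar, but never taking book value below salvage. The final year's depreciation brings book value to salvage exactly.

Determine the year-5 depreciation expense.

$18,625

Depreciable base = $227,604 − $15,400 = $212,204.
Year 1: ⌊$227,604 × 125%/6⌋ = $47,417. Book value $180,187.
Year 2: ⌊$180,187 × 125%/6⌋ = $37,538. Book value $142,649.
Year 3: ⌊$142,649 × 125%/6⌋ = $29,718. Book value $112,931.
Year 4: ⌊$112,931 × 125%/6⌋ = $23,527. Book value $89,404.
Year 5: ⌊$89,404 × 125%/6⌋ = $18,625. Book value $70,779.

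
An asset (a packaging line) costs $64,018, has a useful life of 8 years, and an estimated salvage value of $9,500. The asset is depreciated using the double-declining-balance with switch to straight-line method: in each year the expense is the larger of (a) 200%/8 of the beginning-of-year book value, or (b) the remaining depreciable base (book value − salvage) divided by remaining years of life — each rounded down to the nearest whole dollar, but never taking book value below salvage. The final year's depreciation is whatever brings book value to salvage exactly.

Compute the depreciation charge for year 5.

$5,064

Depreciable base = $64,018 − $9,500 = $54,518.
Year 1: DB = ⌊$64,018 × 200%/8⌋ = $16,004; SL = ⌊$54,518/8⌋ = $6,814 → take DB $16,004. Book value $48,014.
Year 2: DB = ⌊$48,014 × 200%/8⌋ = $12,003; SL = ⌊$38,514/7⌋ = $5,502 → take DB $12,003. Book value $36,011.
Year 3: DB = ⌊$36,011 × 200%/8⌋ = $9,002; SL = ⌊$26,511/6⌋ = $4,418 → take DB $9,002. Book value $27,009.
Year 4: DB = ⌊$27,009 × 200%/8⌋ = $6,752; SL = ⌊$17,509/5⌋ = $3,501 → take DB $6,752. Book value $20,257.
Year 5: DB = ⌊$20,257 × 200%/8⌋ = $5,064; SL = ⌊$10,757/4⌋ = $2,689 → take DB $5,064. Book value $15,193.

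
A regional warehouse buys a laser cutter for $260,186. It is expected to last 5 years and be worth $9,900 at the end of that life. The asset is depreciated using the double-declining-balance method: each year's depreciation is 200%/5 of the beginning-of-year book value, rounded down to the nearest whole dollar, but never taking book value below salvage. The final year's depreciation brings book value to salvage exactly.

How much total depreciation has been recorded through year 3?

$203,985

Depreciable base = $260,186 − $9,900 = $250,286.
Year 1: ⌊$260,186 × 200%/5⌋ = $104,074. Book value $156,112.
Year 2: ⌊$156,112 × 200%/5⌋ = $62,444. Book value $93,668.
Year 3: ⌊$93,668 × 200%/5⌋ = $37,467. Book value $56,201.
Accumulated through year 3 = $260,186 − $56,201 = $203,985.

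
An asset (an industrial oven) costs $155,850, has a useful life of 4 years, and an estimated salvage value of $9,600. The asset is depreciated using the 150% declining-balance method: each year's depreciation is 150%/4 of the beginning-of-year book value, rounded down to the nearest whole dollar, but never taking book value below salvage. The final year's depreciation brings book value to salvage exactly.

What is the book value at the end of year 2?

$60,880

Depreciable base = $155,850 − $9,600 = $146,250.
Year 1: ⌊$155,850 × 150%/4⌋ = $58,443. Book value $97,407.
Year 2: ⌊$97,407 × 150%/4⌋ = $36,527. Book value $60,880.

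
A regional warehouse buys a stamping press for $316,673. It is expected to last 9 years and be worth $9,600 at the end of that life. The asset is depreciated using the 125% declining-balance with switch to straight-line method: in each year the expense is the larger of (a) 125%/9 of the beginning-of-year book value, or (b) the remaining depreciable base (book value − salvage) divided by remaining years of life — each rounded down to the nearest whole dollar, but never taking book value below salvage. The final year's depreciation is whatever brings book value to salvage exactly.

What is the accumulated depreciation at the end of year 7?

$242,871

Depreciable base = $316,673 − $9,600 = $307,073.
Year 1: DB = ⌊$316,673 × 125%/9⌋ = $43,982; SL = ⌊$307,073/9⌋ = $34,119 → take DB $43,982. Book value $272,691.
Year 2: DB = ⌊$272,691 × 125%/9⌋ = $37,873; SL = ⌊$263,091/8⌋ = $32,886 → take DB $37,873. Book value $234,818.
Year 3: DB = ⌊$234,818 × 125%/9⌋ = $32,613; SL = ⌊$225,218/7⌋ = $32,174 → take DB $32,613. Book value $202,205.
Year 4: DB = ⌊$202,205 × 125%/9⌋ = $28,084; SL = ⌊$192,605/6⌋ = $32,100 → take SL $32,100. Book value $170,105.
Year 5: DB = ⌊$170,105 × 125%/9⌋ = $23,625; SL = ⌊$160,505/5⌋ = $32,101 → take SL $32,101. Book value $138,004.
Year 6: DB = ⌊$138,004 × 125%/9⌋ = $19,167; SL = ⌊$128,404/4⌋ = $32,101 → take SL $32,101. Book value $105,903.
Year 7: DB = ⌊$105,903 × 125%/9⌋ = $14,708; SL = ⌊$96,303/3⌋ = $32,101 → take SL $32,101. Book value $73,802.
Accumulated through year 7 = $316,673 − $73,802 = $242,871.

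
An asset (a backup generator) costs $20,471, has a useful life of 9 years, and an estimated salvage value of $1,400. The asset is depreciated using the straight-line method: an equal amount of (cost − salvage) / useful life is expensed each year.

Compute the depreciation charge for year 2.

Depreciable base = $20,471 − $1,400 = $19,071.
Annual expense = $19,071 / 9 = $2,119.

$2,119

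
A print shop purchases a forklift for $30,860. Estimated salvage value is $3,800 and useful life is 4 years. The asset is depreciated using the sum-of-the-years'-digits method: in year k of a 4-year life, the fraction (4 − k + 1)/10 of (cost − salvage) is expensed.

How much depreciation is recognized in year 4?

$2,706

Depreciable base = $30,860 − $3,800 = $27,060.
Sum of the years' digits = 4+3+2+1 = 10.
Year 1: $27,060 × 4/10 = $10,824. Book value $20,036.
Year 2: $27,060 × 3/10 = $8,118. Book value $11,918.
Year 3: $27,060 × 2/10 = $5,412. Book value $6,506.
Year 4: $27,060 × 1/10 = $2,706. Book value $3,800.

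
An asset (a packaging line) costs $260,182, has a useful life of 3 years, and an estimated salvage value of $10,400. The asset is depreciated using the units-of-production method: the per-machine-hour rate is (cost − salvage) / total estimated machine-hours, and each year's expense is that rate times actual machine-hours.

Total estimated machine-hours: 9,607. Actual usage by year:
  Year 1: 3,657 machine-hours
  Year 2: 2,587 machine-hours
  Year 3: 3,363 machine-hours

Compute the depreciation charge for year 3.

Depreciable base = $260,182 − $10,400 = $249,782.
Rate = $249,782 / 9,607 machine-hours = $26 per machine-hour.
Year 1: 3,657 × $26 = $95,082. Book value $165,100.
Year 2: 2,587 × $26 = $67,262. Book value $97,838.
Year 3: 3,363 × $26 = $87,438. Book value $10,400.

$87,438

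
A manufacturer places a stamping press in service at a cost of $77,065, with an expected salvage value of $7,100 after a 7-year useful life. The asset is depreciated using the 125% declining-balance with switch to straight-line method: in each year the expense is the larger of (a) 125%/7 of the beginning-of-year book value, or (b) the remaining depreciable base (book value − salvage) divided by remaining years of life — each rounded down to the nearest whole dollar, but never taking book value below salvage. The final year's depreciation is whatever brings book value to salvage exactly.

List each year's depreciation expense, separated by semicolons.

$13,761; $11,304; $9,285; $8,903; $8,904; $8,904; $8,904

Depreciable base = $77,065 − $7,100 = $69,965.
Year 1: DB = ⌊$77,065 × 125%/7⌋ = $13,761; SL = ⌊$69,965/7⌋ = $9,995 → take DB $13,761. Book value $63,304.
Year 2: DB = ⌊$63,304 × 125%/7⌋ = $11,304; SL = ⌊$56,204/6⌋ = $9,367 → take DB $11,304. Book value $52,000.
Year 3: DB = ⌊$52,000 × 125%/7⌋ = $9,285; SL = ⌊$44,900/5⌋ = $8,980 → take DB $9,285. Book value $42,715.
Year 4: DB = ⌊$42,715 × 125%/7⌋ = $7,627; SL = ⌊$35,615/4⌋ = $8,903 → take SL $8,903. Book value $33,812.
Year 5: DB = ⌊$33,812 × 125%/7⌋ = $6,037; SL = ⌊$26,712/3⌋ = $8,904 → take SL $8,904. Book value $24,908.
Year 6: DB = ⌊$24,908 × 125%/7⌋ = $4,447; SL = ⌊$17,808/2⌋ = $8,904 → take SL $8,904. Book value $16,004.
Year 7 (final): $16,004 − $7,100 = $8,904. Book value $7,100.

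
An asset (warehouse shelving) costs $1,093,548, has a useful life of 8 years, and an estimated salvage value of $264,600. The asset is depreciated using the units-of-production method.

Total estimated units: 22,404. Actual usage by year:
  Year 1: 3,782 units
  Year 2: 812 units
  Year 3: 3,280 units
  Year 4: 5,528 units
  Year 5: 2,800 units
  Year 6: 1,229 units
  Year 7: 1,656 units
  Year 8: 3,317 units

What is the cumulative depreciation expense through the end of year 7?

$706,219

Depreciable base = $1,093,548 − $264,600 = $828,948.
Rate = $828,948 / 22,404 units = $37 per unit.
Year 1: 3,782 × $37 = $139,934. Book value $953,614.
Year 2: 812 × $37 = $30,044. Book value $923,570.
Year 3: 3,280 × $37 = $121,360. Book value $802,210.
Year 4: 5,528 × $37 = $204,536. Book value $597,674.
Year 5: 2,800 × $37 = $103,600. Book value $494,074.
Year 6: 1,229 × $37 = $45,473. Book value $448,601.
Year 7: 1,656 × $37 = $61,272. Book value $387,329.
Accumulated through year 7 = $1,093,548 − $387,329 = $706,219.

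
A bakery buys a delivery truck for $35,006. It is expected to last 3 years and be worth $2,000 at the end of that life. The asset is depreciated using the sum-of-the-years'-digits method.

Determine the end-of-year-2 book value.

$7,501

Depreciable base = $35,006 − $2,000 = $33,006.
Sum of the years' digits = 3+2+1 = 6.
Year 1: $33,006 × 3/6 = $16,503. Book value $18,503.
Year 2: $33,006 × 2/6 = $11,002. Book value $7,501.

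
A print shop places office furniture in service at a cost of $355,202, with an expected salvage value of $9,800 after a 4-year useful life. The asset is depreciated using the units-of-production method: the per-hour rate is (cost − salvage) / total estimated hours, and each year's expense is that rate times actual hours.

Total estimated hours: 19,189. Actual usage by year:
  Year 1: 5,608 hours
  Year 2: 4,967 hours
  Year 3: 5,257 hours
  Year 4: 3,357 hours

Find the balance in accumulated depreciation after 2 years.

$190,350

Depreciable base = $355,202 − $9,800 = $345,402.
Rate = $345,402 / 19,189 hours = $18 per hour.
Year 1: 5,608 × $18 = $100,944. Book value $254,258.
Year 2: 4,967 × $18 = $89,406. Book value $164,852.
Accumulated through year 2 = $355,202 − $164,852 = $190,350.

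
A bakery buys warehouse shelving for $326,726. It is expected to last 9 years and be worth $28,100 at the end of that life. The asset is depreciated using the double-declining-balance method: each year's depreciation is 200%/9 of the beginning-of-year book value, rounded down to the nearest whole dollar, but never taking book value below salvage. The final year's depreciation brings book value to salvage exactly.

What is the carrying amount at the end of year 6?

Depreciable base = $326,726 − $28,100 = $298,626.
Year 1: ⌊$326,726 × 200%/9⌋ = $72,605. Book value $254,121.
Year 2: ⌊$254,121 × 200%/9⌋ = $56,471. Book value $197,650.
Year 3: ⌊$197,650 × 200%/9⌋ = $43,922. Book value $153,728.
Year 4: ⌊$153,728 × 200%/9⌋ = $34,161. Book value $119,567.
Year 5: ⌊$119,567 × 200%/9⌋ = $26,570. Book value $92,997.
Year 6: ⌊$92,997 × 200%/9⌋ = $20,666. Book value $72,331.

$72,331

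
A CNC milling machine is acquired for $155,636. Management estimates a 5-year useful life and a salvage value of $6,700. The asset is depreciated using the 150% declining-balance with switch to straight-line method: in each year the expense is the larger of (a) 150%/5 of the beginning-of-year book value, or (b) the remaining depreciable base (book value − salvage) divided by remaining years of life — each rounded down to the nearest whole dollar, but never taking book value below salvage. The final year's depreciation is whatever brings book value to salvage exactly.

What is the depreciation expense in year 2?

$32,683

Depreciable base = $155,636 − $6,700 = $148,936.
Year 1: DB = ⌊$155,636 × 150%/5⌋ = $46,690; SL = ⌊$148,936/5⌋ = $29,787 → take DB $46,690. Book value $108,946.
Year 2: DB = ⌊$108,946 × 150%/5⌋ = $32,683; SL = ⌊$102,246/4⌋ = $25,561 → take DB $32,683. Book value $76,263.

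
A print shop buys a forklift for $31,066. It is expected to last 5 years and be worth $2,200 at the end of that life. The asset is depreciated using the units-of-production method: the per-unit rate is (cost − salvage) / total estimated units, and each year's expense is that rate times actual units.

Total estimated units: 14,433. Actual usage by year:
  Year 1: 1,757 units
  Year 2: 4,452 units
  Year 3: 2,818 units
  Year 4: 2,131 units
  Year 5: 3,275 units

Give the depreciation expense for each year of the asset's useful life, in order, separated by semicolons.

Depreciable base = $31,066 − $2,200 = $28,866.
Rate = $28,866 / 14,433 units = $2 per unit.
Year 1: 1,757 × $2 = $3,514. Book value $27,552.
Year 2: 4,452 × $2 = $8,904. Book value $18,648.
Year 3: 2,818 × $2 = $5,636. Book value $13,012.
Year 4: 2,131 × $2 = $4,262. Book value $8,750.
Year 5: 3,275 × $2 = $6,550. Book value $2,200.

$3,514; $8,904; $5,636; $4,262; $6,550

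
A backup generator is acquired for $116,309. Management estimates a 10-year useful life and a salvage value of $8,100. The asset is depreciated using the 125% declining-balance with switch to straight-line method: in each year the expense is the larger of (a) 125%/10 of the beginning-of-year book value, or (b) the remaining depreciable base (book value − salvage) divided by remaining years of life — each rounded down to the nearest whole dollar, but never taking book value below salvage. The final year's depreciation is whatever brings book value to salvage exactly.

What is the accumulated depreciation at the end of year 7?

Depreciable base = $116,309 − $8,100 = $108,209.
Year 1: DB = ⌊$116,309 × 125%/10⌋ = $14,538; SL = ⌊$108,209/10⌋ = $10,820 → take DB $14,538. Book value $101,771.
Year 2: DB = ⌊$101,771 × 125%/10⌋ = $12,721; SL = ⌊$93,671/9⌋ = $10,407 → take DB $12,721. Book value $89,050.
Year 3: DB = ⌊$89,050 × 125%/10⌋ = $11,131; SL = ⌊$80,950/8⌋ = $10,118 → take DB $11,131. Book value $77,919.
Year 4: DB = ⌊$77,919 × 125%/10⌋ = $9,739; SL = ⌊$69,819/7⌋ = $9,974 → take SL $9,974. Book value $67,945.
Year 5: DB = ⌊$67,945 × 125%/10⌋ = $8,493; SL = ⌊$59,845/6⌋ = $9,974 → take SL $9,974. Book value $57,971.
Year 6: DB = ⌊$57,971 × 125%/10⌋ = $7,246; SL = ⌊$49,871/5⌋ = $9,974 → take SL $9,974. Book value $47,997.
Year 7: DB = ⌊$47,997 × 125%/10⌋ = $5,999; SL = ⌊$39,897/4⌋ = $9,974 → take SL $9,974. Book value $38,023.
Accumulated through year 7 = $116,309 − $38,023 = $78,286.

$78,286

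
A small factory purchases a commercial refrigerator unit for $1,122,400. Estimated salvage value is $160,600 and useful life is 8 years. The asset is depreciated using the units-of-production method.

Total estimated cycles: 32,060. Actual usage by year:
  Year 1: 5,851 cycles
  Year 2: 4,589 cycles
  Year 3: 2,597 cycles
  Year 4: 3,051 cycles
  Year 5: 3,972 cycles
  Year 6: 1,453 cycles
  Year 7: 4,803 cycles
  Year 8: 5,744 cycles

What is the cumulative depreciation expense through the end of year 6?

$645,390

Depreciable base = $1,122,400 − $160,600 = $961,800.
Rate = $961,800 / 32,060 cycles = $30 per cycle.
Year 1: 5,851 × $30 = $175,530. Book value $946,870.
Year 2: 4,589 × $30 = $137,670. Book value $809,200.
Year 3: 2,597 × $30 = $77,910. Book value $731,290.
Year 4: 3,051 × $30 = $91,530. Book value $639,760.
Year 5: 3,972 × $30 = $119,160. Book value $520,600.
Year 6: 1,453 × $30 = $43,590. Book value $477,010.
Accumulated through year 6 = $1,122,400 − $477,010 = $645,390.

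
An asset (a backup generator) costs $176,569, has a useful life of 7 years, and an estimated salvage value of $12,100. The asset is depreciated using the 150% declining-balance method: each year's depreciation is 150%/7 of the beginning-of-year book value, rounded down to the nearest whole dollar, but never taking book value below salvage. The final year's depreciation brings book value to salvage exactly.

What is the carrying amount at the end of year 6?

$41,545

Depreciable base = $176,569 − $12,100 = $164,469.
Year 1: ⌊$176,569 × 150%/7⌋ = $37,836. Book value $138,733.
Year 2: ⌊$138,733 × 150%/7⌋ = $29,728. Book value $109,005.
Year 3: ⌊$109,005 × 150%/7⌋ = $23,358. Book value $85,647.
Year 4: ⌊$85,647 × 150%/7⌋ = $18,352. Book value $67,295.
Year 5: ⌊$67,295 × 150%/7⌋ = $14,420. Book value $52,875.
Year 6: ⌊$52,875 × 150%/7⌋ = $11,330. Book value $41,545.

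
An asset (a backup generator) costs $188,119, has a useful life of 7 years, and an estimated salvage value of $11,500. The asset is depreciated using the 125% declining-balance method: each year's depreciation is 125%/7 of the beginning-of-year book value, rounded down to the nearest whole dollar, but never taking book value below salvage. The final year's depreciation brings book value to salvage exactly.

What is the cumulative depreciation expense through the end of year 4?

Depreciable base = $188,119 − $11,500 = $176,619.
Year 1: ⌊$188,119 × 125%/7⌋ = $33,592. Book value $154,527.
Year 2: ⌊$154,527 × 125%/7⌋ = $27,594. Book value $126,933.
Year 3: ⌊$126,933 × 125%/7⌋ = $22,666. Book value $104,267.
Year 4: ⌊$104,267 × 125%/7⌋ = $18,619. Book value $85,648.
Accumulated through year 4 = $188,119 − $85,648 = $102,471.

$102,471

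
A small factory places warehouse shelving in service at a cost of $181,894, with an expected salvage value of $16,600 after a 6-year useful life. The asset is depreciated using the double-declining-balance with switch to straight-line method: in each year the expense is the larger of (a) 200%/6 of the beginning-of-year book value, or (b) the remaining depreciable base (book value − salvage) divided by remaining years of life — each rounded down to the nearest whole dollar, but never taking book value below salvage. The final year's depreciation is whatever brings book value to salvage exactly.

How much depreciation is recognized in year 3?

$26,947

Depreciable base = $181,894 − $16,600 = $165,294.
Year 1: DB = ⌊$181,894 × 200%/6⌋ = $60,631; SL = ⌊$165,294/6⌋ = $27,549 → take DB $60,631. Book value $121,263.
Year 2: DB = ⌊$121,263 × 200%/6⌋ = $40,421; SL = ⌊$104,663/5⌋ = $20,932 → take DB $40,421. Book value $80,842.
Year 3: DB = ⌊$80,842 × 200%/6⌋ = $26,947; SL = ⌊$64,242/4⌋ = $16,060 → take DB $26,947. Book value $53,895.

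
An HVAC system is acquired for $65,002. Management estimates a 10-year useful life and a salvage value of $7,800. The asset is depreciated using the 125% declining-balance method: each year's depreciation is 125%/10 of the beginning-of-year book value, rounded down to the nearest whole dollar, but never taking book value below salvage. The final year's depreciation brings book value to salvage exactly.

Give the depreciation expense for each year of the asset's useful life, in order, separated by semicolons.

$8,125; $7,109; $6,221; $5,443; $4,763; $4,167; $3,646; $3,191; $2,792; $11,745

Depreciable base = $65,002 − $7,800 = $57,202.
Year 1: ⌊$65,002 × 125%/10⌋ = $8,125. Book value $56,877.
Year 2: ⌊$56,877 × 125%/10⌋ = $7,109. Book value $49,768.
Year 3: ⌊$49,768 × 125%/10⌋ = $6,221. Book value $43,547.
Year 4: ⌊$43,547 × 125%/10⌋ = $5,443. Book value $38,104.
Year 5: ⌊$38,104 × 125%/10⌋ = $4,763. Book value $33,341.
Year 6: ⌊$33,341 × 125%/10⌋ = $4,167. Book value $29,174.
Year 7: ⌊$29,174 × 125%/10⌋ = $3,646. Book value $25,528.
Year 8: ⌊$25,528 × 125%/10⌋ = $3,191. Book value $22,337.
Year 9: ⌊$22,337 × 125%/10⌋ = $2,792. Book value $19,545.
Year 10 (final): $19,545 − $7,800 = $11,745. Book value $7,800.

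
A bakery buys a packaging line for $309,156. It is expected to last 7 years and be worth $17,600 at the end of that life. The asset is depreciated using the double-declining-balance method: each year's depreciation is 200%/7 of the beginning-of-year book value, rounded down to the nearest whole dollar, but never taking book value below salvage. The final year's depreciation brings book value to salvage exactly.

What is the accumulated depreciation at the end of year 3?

Depreciable base = $309,156 − $17,600 = $291,556.
Year 1: ⌊$309,156 × 200%/7⌋ = $88,330. Book value $220,826.
Year 2: ⌊$220,826 × 200%/7⌋ = $63,093. Book value $157,733.
Year 3: ⌊$157,733 × 200%/7⌋ = $45,066. Book value $112,667.
Accumulated through year 3 = $309,156 − $112,667 = $196,489.

$196,489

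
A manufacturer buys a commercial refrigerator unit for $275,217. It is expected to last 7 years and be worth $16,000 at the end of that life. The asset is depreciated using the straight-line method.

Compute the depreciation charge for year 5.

Depreciable base = $275,217 − $16,000 = $259,217.
Annual expense = $259,217 / 7 = $37,031.

$37,031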